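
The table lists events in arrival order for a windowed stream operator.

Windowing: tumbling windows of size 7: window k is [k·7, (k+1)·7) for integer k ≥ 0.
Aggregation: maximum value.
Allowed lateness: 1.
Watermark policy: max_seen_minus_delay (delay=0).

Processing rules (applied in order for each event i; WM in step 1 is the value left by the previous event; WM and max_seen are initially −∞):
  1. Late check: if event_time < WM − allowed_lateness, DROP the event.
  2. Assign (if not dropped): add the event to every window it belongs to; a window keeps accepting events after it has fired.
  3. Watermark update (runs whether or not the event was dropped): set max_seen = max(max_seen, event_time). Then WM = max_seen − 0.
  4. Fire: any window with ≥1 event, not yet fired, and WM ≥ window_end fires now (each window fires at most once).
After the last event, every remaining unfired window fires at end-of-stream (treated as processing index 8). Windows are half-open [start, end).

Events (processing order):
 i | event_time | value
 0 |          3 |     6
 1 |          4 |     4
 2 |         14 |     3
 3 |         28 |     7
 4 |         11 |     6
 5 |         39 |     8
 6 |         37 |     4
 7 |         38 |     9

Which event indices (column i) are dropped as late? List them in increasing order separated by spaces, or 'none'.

4 6

i=0 t=3 v=6: → [0,7); WM=3
i=1 t=4 v=4: → [0,7); WM=4
i=2 t=14 v=3: → [14,21); WM=14; [0,7) fires=6
i=3 t=28 v=7: → [28,35); WM=28; [14,21) fires=3
i=4 t=11 v=6: DROP (t<28-1); WM=28
i=5 t=39 v=8: → [35,42); WM=39; [28,35) fires=7
i=6 t=37 v=4: DROP (t<39-1); WM=39
i=7 t=38 v=9: → [35,42); WM=39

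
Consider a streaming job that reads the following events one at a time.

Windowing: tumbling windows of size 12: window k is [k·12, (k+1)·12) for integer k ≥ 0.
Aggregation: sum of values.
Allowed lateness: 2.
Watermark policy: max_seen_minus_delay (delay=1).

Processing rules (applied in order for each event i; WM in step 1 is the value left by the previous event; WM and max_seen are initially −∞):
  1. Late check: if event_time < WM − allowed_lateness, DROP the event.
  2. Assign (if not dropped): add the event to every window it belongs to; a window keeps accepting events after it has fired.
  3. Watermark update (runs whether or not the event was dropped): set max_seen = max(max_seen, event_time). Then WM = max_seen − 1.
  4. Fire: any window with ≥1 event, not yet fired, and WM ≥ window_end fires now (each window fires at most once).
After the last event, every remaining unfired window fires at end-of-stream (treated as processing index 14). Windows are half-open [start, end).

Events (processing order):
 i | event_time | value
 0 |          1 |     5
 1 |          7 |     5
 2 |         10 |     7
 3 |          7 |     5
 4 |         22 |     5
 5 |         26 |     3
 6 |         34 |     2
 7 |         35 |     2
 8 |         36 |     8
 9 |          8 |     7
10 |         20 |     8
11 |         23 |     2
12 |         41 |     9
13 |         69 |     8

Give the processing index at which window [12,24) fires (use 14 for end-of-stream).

5

i=0 t=1 v=5: → [0,12); WM=0
i=1 t=7 v=5: → [0,12); WM=6
i=2 t=10 v=7: → [0,12); WM=9
i=3 t=7 v=5: → [0,12); WM=9
i=4 t=22 v=5: → [12,24); WM=21; [0,12) fires=22
i=5 t=26 v=3: → [24,36); WM=25; [12,24) fires=5
i=6 t=34 v=2: → [24,36); WM=33
i=7 t=35 v=2: → [24,36); WM=34
i=8 t=36 v=8: → [36,48); WM=35
i=9 t=8 v=7: DROP (t<35-2); WM=35
i=10 t=20 v=8: DROP (t<35-2); WM=35
i=11 t=23 v=2: DROP (t<35-2); WM=35
i=12 t=41 v=9: → [36,48); WM=40; [24,36) fires=7
i=13 t=69 v=8: → [60,72); WM=68; [36,48) fires=17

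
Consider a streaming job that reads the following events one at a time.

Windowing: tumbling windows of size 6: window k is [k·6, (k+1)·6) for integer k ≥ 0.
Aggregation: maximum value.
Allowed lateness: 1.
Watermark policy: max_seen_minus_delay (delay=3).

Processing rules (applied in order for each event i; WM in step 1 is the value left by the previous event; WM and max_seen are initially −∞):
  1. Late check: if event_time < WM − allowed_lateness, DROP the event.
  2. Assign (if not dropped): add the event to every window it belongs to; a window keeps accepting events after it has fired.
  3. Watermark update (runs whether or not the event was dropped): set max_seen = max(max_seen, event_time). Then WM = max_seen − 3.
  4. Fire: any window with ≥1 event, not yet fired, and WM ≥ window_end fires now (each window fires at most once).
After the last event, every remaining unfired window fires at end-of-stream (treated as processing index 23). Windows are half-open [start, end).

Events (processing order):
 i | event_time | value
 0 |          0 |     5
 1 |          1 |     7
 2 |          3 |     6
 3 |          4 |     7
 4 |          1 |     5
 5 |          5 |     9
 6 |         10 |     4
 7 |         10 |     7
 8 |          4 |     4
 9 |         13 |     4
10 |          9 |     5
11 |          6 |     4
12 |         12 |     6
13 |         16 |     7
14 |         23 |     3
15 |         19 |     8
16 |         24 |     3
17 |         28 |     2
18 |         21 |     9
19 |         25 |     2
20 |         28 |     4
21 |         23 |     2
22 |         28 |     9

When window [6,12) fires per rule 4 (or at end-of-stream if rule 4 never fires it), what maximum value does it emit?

i=0 t=0 v=5: → [0,6); WM=-3
i=1 t=1 v=7: → [0,6); WM=-2
i=2 t=3 v=6: → [0,6); WM=0
i=3 t=4 v=7: → [0,6); WM=1
i=4 t=1 v=5: → [0,6); WM=1
i=5 t=5 v=9: → [0,6); WM=2
i=6 t=10 v=4: → [6,12); WM=7; [0,6) fires=9
i=7 t=10 v=7: → [6,12); WM=7
i=8 t=4 v=4: DROP (t<7-1); WM=7
i=9 t=13 v=4: → [12,18); WM=10
i=10 t=9 v=5: → [6,12); WM=10
i=11 t=6 v=4: DROP (t<10-1); WM=10
i=12 t=12 v=6: → [12,18); WM=10
i=13 t=16 v=7: → [12,18); WM=13; [6,12) fires=7
i=14 t=23 v=3: → [18,24); WM=20; [12,18) fires=7
i=15 t=19 v=8: → [18,24); WM=20
i=16 t=24 v=3: → [24,30); WM=21
i=17 t=28 v=2: → [24,30); WM=25; [18,24) fires=8
i=18 t=21 v=9: DROP (t<25-1); WM=25
i=19 t=25 v=2: → [24,30); WM=25
i=20 t=28 v=4: → [24,30); WM=25
i=21 t=23 v=2: DROP (t<25-1); WM=25
i=22 t=28 v=9: → [24,30); WM=25

7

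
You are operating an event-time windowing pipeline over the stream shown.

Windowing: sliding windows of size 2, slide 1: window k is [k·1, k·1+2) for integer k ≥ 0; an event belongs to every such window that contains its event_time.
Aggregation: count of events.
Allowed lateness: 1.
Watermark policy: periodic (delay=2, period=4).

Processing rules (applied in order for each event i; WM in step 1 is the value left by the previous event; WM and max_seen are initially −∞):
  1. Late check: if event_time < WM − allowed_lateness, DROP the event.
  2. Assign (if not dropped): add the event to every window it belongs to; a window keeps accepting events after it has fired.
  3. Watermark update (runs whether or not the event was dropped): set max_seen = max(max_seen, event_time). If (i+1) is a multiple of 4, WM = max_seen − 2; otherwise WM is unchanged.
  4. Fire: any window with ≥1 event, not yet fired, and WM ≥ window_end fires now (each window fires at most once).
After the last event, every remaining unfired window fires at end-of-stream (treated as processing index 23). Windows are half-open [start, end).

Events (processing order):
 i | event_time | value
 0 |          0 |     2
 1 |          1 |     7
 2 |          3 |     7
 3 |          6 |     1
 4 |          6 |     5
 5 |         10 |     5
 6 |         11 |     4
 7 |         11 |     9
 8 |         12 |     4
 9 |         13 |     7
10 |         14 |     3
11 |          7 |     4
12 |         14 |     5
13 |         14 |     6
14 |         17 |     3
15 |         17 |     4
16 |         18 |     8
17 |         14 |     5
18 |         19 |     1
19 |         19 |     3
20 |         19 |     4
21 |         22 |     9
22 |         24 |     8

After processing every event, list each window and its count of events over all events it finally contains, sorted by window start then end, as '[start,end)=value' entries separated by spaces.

i=0 t=0 v=2: → [0,2); WM=−∞
i=1 t=1 v=7: → [1,3),[0,2); WM=−∞
i=2 t=3 v=7: → [3,5),[2,4); WM=−∞
i=3 t=6 v=1: → [6,8),[5,7); WM=4; [0,2) fires=2 [1,3) fires=1 [2,4) fires=1
i=4 t=6 v=5: → [6,8),[5,7); WM=4
i=5 t=10 v=5: → [10,12),[9,11); WM=4
i=6 t=11 v=4: → [11,13),[10,12); WM=4
i=7 t=11 v=9: → [11,13),[10,12); WM=9; [3,5) fires=1 [5,7) fires=2 [6,8) fires=2
i=8 t=12 v=4: → [12,14),[11,13); WM=9
i=9 t=13 v=7: → [13,15),[12,14); WM=9
i=10 t=14 v=3: → [14,16),[13,15); WM=9
i=11 t=7 v=4: DROP (t<9-1); WM=12; [9,11) fires=1 [10,12) fires=3
i=12 t=14 v=5: → [14,16),[13,15); WM=12
i=13 t=14 v=6: → [14,16),[13,15); WM=12
i=14 t=17 v=3: → [17,19),[16,18); WM=12
i=15 t=17 v=4: → [17,19),[16,18); WM=15; [11,13) fires=3 [12,14) fires=2 [13,15) fires=4
i=16 t=18 v=8: → [18,20),[17,19); WM=15
i=17 t=14 v=5: → [14,16),[13,15); WM=15
i=18 t=19 v=1: → [19,21),[18,20); WM=15
i=19 t=19 v=3: → [19,21),[18,20); WM=17; [14,16) fires=4
i=20 t=19 v=4: → [19,21),[18,20); WM=17
i=21 t=22 v=9: → [22,24),[21,23); WM=17
i=22 t=24 v=8: → [24,26),[23,25); WM=17

[0,2)=2 [1,3)=1 [2,4)=1 [3,5)=1 [5,7)=2 [6,8)=2 [9,11)=1 [10,12)=3 [11,13)=3 [12,14)=2 [13,15)=5 [14,16)=4 [16,18)=2 [17,19)=3 [18,20)=4 [19,21)=3 [21,23)=1 [22,24)=1 [23,25)=1 [24,26)=1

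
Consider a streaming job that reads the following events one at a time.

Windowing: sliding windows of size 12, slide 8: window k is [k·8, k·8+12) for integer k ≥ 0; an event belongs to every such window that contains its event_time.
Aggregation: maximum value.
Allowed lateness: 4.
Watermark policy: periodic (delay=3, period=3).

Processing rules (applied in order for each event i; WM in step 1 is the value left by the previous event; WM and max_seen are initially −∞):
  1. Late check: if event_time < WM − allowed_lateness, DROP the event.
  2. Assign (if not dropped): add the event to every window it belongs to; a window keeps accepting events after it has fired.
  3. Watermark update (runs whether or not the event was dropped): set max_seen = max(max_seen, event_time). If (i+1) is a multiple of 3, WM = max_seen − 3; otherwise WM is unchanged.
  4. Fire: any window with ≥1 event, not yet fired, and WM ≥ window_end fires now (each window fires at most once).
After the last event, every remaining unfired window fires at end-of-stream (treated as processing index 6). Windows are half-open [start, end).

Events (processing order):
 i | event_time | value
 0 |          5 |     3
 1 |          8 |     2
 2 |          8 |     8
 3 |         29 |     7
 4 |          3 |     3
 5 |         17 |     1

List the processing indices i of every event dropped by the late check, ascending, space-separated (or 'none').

i=0 t=5 v=3: → [0,12); WM=−∞
i=1 t=8 v=2: → [8,20),[0,12); WM=−∞
i=2 t=8 v=8: → [8,20),[0,12); WM=5
i=3 t=29 v=7: → [24,36); WM=5
i=4 t=3 v=3: → [0,12); WM=5
i=5 t=17 v=1: → [16,28),[8,20); WM=26; [0,12) fires=8 [8,20) fires=8

none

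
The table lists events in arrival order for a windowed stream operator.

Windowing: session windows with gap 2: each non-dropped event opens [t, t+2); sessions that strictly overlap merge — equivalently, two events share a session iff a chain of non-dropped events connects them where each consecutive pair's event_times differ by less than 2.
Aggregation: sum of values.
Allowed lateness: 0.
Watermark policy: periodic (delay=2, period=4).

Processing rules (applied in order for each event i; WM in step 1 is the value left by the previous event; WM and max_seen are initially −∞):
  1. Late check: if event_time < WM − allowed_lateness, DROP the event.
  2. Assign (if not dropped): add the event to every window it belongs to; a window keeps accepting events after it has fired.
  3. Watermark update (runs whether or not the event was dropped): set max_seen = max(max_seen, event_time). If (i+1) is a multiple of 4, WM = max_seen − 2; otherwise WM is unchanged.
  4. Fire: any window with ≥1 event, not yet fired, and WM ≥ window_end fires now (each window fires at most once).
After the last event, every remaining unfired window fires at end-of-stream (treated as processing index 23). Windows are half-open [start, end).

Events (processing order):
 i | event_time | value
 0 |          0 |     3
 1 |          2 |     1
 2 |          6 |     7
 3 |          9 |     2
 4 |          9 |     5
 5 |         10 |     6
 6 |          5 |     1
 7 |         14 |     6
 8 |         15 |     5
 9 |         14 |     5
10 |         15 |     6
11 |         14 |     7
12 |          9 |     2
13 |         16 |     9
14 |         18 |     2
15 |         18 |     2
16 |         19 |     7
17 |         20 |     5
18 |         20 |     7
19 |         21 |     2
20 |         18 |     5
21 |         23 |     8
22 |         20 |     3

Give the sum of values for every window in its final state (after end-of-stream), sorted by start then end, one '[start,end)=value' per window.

[0,2)=3 [2,4)=1 [6,8)=7 [9,12)=13 [14,18)=38 [18,23)=28 [23,25)=8

i=0 t=0 v=3: → [0,2); WM=−∞
i=1 t=2 v=1: → [2,4); WM=−∞
i=2 t=6 v=7: → [6,8); WM=−∞
i=3 t=9 v=2: → [9,11); WM=7
i=4 t=9 v=5: → [9,11); WM=7
i=5 t=10 v=6: → [9,12); WM=7
i=6 t=5 v=1: DROP (t<7-0); WM=7
i=7 t=14 v=6: → [14,16); WM=12
i=8 t=15 v=5: → [14,17); WM=12
i=9 t=14 v=5: → [14,17); WM=12
i=10 t=15 v=6: → [14,17); WM=12
i=11 t=14 v=7: → [14,17); WM=13
i=12 t=9 v=2: DROP (t<13-0); WM=13
i=13 t=16 v=9: → [14,18); WM=13
i=14 t=18 v=2: → [18,20); WM=13
i=15 t=18 v=2: → [18,20); WM=16
i=16 t=19 v=7: → [18,21); WM=16
i=17 t=20 v=5: → [18,22); WM=16
i=18 t=20 v=7: → [18,22); WM=16
i=19 t=21 v=2: → [18,23); WM=19
i=20 t=18 v=5: DROP (t<19-0); WM=19
i=21 t=23 v=8: → [23,25); WM=19
i=22 t=20 v=3: → [18,23); WM=19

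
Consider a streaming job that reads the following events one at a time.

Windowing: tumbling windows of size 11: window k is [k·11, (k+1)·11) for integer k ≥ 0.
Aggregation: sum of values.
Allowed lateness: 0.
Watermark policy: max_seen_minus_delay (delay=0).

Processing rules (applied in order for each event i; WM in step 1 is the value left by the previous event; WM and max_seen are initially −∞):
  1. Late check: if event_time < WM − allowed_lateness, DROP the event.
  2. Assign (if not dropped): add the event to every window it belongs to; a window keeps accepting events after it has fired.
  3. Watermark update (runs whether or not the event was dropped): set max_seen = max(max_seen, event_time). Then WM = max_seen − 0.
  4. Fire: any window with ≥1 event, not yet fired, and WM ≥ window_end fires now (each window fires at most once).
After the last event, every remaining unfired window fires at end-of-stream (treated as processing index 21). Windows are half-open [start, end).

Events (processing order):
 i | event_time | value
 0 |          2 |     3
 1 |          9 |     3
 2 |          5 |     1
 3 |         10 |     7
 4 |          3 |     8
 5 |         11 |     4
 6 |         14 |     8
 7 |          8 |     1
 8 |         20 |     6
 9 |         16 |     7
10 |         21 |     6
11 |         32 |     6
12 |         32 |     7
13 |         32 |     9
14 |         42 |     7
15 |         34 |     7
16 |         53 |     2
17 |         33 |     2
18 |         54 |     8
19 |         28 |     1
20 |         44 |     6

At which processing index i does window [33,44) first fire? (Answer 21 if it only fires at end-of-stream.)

16

i=0 t=2 v=3: → [0,11); WM=2
i=1 t=9 v=3: → [0,11); WM=9
i=2 t=5 v=1: DROP (t<9-0); WM=9
i=3 t=10 v=7: → [0,11); WM=10
i=4 t=3 v=8: DROP (t<10-0); WM=10
i=5 t=11 v=4: → [11,22); WM=11; [0,11) fires=13
i=6 t=14 v=8: → [11,22); WM=14
i=7 t=8 v=1: DROP (t<14-0); WM=14
i=8 t=20 v=6: → [11,22); WM=20
i=9 t=16 v=7: DROP (t<20-0); WM=20
i=10 t=21 v=6: → [11,22); WM=21
i=11 t=32 v=6: → [22,33); WM=32; [11,22) fires=24
i=12 t=32 v=7: → [22,33); WM=32
i=13 t=32 v=9: → [22,33); WM=32
i=14 t=42 v=7: → [33,44); WM=42; [22,33) fires=22
i=15 t=34 v=7: DROP (t<42-0); WM=42
i=16 t=53 v=2: → [44,55); WM=53; [33,44) fires=7
i=17 t=33 v=2: DROP (t<53-0); WM=53
i=18 t=54 v=8: → [44,55); WM=54
i=19 t=28 v=1: DROP (t<54-0); WM=54
i=20 t=44 v=6: DROP (t<54-0); WM=54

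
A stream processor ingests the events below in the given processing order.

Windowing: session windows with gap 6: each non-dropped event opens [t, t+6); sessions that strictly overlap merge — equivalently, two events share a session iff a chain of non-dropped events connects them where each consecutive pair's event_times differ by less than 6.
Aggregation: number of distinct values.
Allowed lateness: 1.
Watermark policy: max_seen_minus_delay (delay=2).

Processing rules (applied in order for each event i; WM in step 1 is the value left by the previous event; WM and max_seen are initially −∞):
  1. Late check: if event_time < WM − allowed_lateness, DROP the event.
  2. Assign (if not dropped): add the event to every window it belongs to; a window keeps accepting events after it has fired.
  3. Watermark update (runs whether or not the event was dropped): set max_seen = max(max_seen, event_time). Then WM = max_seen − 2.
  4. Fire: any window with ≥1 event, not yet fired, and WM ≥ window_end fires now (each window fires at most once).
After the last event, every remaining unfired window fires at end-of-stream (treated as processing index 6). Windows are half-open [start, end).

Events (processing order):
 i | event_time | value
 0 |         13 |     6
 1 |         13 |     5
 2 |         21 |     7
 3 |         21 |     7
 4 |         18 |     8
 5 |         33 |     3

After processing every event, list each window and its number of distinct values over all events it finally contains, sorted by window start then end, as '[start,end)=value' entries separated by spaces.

[13,27)=4 [33,39)=1

i=0 t=13 v=6: → [13,19); WM=11
i=1 t=13 v=5: → [13,19); WM=11
i=2 t=21 v=7: → [21,27); WM=19
i=3 t=21 v=7: → [21,27); WM=19
i=4 t=18 v=8: → [13,27); WM=19
i=5 t=33 v=3: → [33,39); WM=31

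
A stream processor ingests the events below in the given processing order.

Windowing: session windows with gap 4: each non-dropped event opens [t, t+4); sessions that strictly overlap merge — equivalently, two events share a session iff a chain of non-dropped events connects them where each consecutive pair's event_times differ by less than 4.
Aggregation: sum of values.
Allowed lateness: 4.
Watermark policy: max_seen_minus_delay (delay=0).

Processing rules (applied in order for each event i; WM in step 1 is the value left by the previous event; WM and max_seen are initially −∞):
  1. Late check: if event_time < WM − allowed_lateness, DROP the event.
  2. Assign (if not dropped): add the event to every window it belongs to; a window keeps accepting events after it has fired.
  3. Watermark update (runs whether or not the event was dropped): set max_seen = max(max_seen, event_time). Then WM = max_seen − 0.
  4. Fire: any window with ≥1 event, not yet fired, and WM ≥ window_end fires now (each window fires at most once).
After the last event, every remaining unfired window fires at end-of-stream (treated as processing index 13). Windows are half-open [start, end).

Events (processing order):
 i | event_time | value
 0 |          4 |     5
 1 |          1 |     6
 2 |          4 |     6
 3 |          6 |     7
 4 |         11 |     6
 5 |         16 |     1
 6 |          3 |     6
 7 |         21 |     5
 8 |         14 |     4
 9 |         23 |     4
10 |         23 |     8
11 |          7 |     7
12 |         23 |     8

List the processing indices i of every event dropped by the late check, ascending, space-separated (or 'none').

i=0 t=4 v=5: → [4,8); WM=4
i=1 t=1 v=6: → [1,8); WM=4
i=2 t=4 v=6: → [1,8); WM=4
i=3 t=6 v=7: → [1,10); WM=6
i=4 t=11 v=6: → [11,15); WM=11
i=5 t=16 v=1: → [16,20); WM=16
i=6 t=3 v=6: DROP (t<16-4); WM=16
i=7 t=21 v=5: → [21,25); WM=21
i=8 t=14 v=4: DROP (t<21-4); WM=21
i=9 t=23 v=4: → [21,27); WM=23
i=10 t=23 v=8: → [21,27); WM=23
i=11 t=7 v=7: DROP (t<23-4); WM=23
i=12 t=23 v=8: → [21,27); WM=23

6 8 11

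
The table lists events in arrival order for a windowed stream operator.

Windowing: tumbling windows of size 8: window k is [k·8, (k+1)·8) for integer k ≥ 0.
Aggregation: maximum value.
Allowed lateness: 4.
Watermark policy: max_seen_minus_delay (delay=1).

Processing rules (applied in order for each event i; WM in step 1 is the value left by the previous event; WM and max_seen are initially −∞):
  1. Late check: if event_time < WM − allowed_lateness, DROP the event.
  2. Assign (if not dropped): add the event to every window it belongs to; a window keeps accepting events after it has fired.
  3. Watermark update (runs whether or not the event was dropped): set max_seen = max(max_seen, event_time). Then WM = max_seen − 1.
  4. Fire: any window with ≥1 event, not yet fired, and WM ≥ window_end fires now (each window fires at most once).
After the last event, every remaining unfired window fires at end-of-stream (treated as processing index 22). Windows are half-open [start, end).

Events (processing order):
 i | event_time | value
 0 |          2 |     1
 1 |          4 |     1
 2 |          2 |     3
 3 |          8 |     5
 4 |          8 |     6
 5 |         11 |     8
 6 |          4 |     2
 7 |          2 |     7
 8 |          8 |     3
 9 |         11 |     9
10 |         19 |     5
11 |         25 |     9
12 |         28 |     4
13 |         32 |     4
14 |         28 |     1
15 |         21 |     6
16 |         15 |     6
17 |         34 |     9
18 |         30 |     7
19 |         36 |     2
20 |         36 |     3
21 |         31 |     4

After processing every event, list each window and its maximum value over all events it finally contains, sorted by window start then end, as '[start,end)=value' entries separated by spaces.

i=0 t=2 v=1: → [0,8); WM=1
i=1 t=4 v=1: → [0,8); WM=3
i=2 t=2 v=3: → [0,8); WM=3
i=3 t=8 v=5: → [8,16); WM=7
i=4 t=8 v=6: → [8,16); WM=7
i=5 t=11 v=8: → [8,16); WM=10; [0,8) fires=3
i=6 t=4 v=2: DROP (t<10-4); WM=10
i=7 t=2 v=7: DROP (t<10-4); WM=10
i=8 t=8 v=3: → [8,16); WM=10
i=9 t=11 v=9: → [8,16); WM=10
i=10 t=19 v=5: → [16,24); WM=18; [8,16) fires=9
i=11 t=25 v=9: → [24,32); WM=24; [16,24) fires=5
i=12 t=28 v=4: → [24,32); WM=27
i=13 t=32 v=4: → [32,40); WM=31
i=14 t=28 v=1: → [24,32); WM=31
i=15 t=21 v=6: DROP (t<31-4); WM=31
i=16 t=15 v=6: DROP (t<31-4); WM=31
i=17 t=34 v=9: → [32,40); WM=33; [24,32) fires=9
i=18 t=30 v=7: → [24,32); WM=33
i=19 t=36 v=2: → [32,40); WM=35
i=20 t=36 v=3: → [32,40); WM=35
i=21 t=31 v=4: → [24,32); WM=35

[0,8)=3 [8,16)=9 [16,24)=5 [24,32)=9 [32,40)=9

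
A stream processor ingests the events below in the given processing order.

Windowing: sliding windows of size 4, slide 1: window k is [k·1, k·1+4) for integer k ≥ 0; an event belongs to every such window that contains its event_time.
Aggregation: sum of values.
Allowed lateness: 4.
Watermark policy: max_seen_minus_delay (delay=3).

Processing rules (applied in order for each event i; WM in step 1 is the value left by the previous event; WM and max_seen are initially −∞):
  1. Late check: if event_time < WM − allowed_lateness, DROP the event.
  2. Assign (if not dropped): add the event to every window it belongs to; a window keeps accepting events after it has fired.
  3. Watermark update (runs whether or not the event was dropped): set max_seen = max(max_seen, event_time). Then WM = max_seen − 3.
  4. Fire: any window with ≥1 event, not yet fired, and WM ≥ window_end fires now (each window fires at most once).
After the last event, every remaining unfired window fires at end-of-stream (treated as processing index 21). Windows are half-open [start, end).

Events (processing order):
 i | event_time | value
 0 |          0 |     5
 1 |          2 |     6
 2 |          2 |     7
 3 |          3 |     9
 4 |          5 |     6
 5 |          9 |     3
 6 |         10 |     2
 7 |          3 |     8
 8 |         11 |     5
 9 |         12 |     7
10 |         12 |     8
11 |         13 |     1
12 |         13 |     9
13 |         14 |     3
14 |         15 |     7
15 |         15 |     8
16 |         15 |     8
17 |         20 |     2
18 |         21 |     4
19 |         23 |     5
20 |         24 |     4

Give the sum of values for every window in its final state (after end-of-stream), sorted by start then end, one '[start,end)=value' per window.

[0,4)=35 [1,5)=30 [2,6)=36 [3,7)=23 [4,8)=6 [5,9)=6 [6,10)=3 [7,11)=5 [8,12)=10 [9,13)=25 [10,14)=32 [11,15)=33 [12,16)=51 [13,17)=36 [14,18)=26 [15,19)=23 [17,21)=2 [18,22)=6 [19,23)=6 [20,24)=11 [21,25)=13 [22,26)=9 [23,27)=9 [24,28)=4

i=0 t=0 v=5: → [0,4); WM=-3
i=1 t=2 v=6: → [2,6),[1,5),[0,4); WM=-1
i=2 t=2 v=7: → [2,6),[1,5),[0,4); WM=-1
i=3 t=3 v=9: → [3,7),[2,6),[1,5),[0,4); WM=0
i=4 t=5 v=6: → [5,9),[4,8),[3,7),[2,6); WM=2
i=5 t=9 v=3: → [9,13),[8,12),[7,11),[6,10); WM=6; [0,4) fires=27 [1,5) fires=22 [2,6) fires=28
i=6 t=10 v=2: → [10,14),[9,13),[8,12),[7,11); WM=7; [3,7) fires=15
i=7 t=3 v=8: → [3,7),[2,6),[1,5),[0,4); WM=7
i=8 t=11 v=5: → [11,15),[10,14),[9,13),[8,12); WM=8; [4,8) fires=6
i=9 t=12 v=7: → [12,16),[11,15),[10,14),[9,13); WM=9; [5,9) fires=6
i=10 t=12 v=8: → [12,16),[11,15),[10,14),[9,13); WM=9
i=11 t=13 v=1: → [13,17),[12,16),[11,15),[10,14); WM=10; [6,10) fires=3
i=12 t=13 v=9: → [13,17),[12,16),[11,15),[10,14); WM=10
i=13 t=14 v=3: → [14,18),[13,17),[12,16),[11,15); WM=11; [7,11) fires=5
i=14 t=15 v=7: → [15,19),[14,18),[13,17),[12,16); WM=12; [8,12) fires=10
i=15 t=15 v=8: → [15,19),[14,18),[13,17),[12,16); WM=12
i=16 t=15 v=8: → [15,19),[14,18),[13,17),[12,16); WM=12
i=17 t=20 v=2: → [20,24),[19,23),[18,22),[17,21); WM=17; [9,13) fires=25 [10,14) fires=32 [11,15) fires=33 [12,16) fires=51 [13,17) fires=36
i=18 t=21 v=4: → [21,25),[20,24),[19,23),[18,22); WM=18; [14,18) fires=26
i=19 t=23 v=5: → [23,27),[22,26),[21,25),[20,24); WM=20; [15,19) fires=23
i=20 t=24 v=4: → [24,28),[23,27),[22,26),[21,25); WM=21; [17,21) fires=2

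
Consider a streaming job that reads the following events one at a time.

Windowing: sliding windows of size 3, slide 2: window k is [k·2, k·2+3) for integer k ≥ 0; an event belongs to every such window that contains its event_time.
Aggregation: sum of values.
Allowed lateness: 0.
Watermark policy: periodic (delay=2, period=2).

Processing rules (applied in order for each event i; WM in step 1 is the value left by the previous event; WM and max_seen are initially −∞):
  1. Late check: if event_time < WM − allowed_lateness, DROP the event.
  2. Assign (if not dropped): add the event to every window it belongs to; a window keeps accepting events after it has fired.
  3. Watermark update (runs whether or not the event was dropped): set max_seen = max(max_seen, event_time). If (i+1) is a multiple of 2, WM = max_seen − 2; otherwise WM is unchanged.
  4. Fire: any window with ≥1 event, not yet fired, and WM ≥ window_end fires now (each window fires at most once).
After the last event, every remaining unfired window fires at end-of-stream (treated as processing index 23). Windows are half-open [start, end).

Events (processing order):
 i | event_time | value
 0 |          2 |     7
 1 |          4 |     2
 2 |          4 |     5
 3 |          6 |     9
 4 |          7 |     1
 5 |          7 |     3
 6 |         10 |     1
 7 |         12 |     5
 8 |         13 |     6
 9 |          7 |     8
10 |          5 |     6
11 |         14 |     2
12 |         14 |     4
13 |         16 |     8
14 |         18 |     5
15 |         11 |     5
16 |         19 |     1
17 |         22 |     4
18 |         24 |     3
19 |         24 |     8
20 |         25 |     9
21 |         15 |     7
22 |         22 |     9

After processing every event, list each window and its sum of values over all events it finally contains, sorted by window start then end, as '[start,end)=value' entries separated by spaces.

i=0 t=2 v=7: → [2,5),[0,3); WM=−∞
i=1 t=4 v=2: → [4,7),[2,5); WM=2
i=2 t=4 v=5: → [4,7),[2,5); WM=2
i=3 t=6 v=9: → [6,9),[4,7); WM=4; [0,3) fires=7
i=4 t=7 v=1: → [6,9); WM=4
i=5 t=7 v=3: → [6,9); WM=5; [2,5) fires=14
i=6 t=10 v=1: → [10,13),[8,11); WM=5
i=7 t=12 v=5: → [12,15),[10,13); WM=10; [4,7) fires=16 [6,9) fires=13
i=8 t=13 v=6: → [12,15); WM=10
i=9 t=7 v=8: DROP (t<10-0); WM=11; [8,11) fires=1
i=10 t=5 v=6: DROP (t<11-0); WM=11
i=11 t=14 v=2: → [14,17),[12,15); WM=12
i=12 t=14 v=4: → [14,17),[12,15); WM=12
i=13 t=16 v=8: → [16,19),[14,17); WM=14; [10,13) fires=6
i=14 t=18 v=5: → [18,21),[16,19); WM=14
i=15 t=11 v=5: DROP (t<14-0); WM=16; [12,15) fires=17
i=16 t=19 v=1: → [18,21); WM=16
i=17 t=22 v=4: → [22,25),[20,23); WM=20; [14,17) fires=14 [16,19) fires=13
i=18 t=24 v=3: → [24,27),[22,25); WM=20
i=19 t=24 v=8: → [24,27),[22,25); WM=22; [18,21) fires=6
i=20 t=25 v=9: → [24,27); WM=22
i=21 t=15 v=7: DROP (t<22-0); WM=23; [20,23) fires=4
i=22 t=22 v=9: DROP (t<23-0); WM=23

[0,3)=7 [2,5)=14 [4,7)=16 [6,9)=13 [8,11)=1 [10,13)=6 [12,15)=17 [14,17)=14 [16,19)=13 [18,21)=6 [20,23)=4 [22,25)=15 [24,27)=20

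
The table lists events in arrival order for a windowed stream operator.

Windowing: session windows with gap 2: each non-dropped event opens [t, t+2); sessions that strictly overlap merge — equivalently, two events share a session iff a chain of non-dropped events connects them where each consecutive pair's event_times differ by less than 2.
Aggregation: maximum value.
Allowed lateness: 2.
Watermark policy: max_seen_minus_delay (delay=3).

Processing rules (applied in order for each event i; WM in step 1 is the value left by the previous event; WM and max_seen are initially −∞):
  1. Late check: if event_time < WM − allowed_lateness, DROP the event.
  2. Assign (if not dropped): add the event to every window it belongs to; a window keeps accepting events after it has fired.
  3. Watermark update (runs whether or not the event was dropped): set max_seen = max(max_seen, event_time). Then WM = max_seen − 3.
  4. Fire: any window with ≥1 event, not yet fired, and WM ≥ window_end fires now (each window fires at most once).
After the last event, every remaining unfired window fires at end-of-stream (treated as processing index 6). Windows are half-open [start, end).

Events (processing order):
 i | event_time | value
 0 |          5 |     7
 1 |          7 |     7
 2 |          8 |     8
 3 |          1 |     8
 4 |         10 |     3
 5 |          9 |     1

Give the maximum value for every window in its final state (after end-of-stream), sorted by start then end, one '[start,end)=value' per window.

[5,7)=7 [7,12)=8

i=0 t=5 v=7: → [5,7); WM=2
i=1 t=7 v=7: → [7,9); WM=4
i=2 t=8 v=8: → [7,10); WM=5
i=3 t=1 v=8: DROP (t<5-2); WM=5
i=4 t=10 v=3: → [10,12); WM=7
i=5 t=9 v=1: → [7,12); WM=7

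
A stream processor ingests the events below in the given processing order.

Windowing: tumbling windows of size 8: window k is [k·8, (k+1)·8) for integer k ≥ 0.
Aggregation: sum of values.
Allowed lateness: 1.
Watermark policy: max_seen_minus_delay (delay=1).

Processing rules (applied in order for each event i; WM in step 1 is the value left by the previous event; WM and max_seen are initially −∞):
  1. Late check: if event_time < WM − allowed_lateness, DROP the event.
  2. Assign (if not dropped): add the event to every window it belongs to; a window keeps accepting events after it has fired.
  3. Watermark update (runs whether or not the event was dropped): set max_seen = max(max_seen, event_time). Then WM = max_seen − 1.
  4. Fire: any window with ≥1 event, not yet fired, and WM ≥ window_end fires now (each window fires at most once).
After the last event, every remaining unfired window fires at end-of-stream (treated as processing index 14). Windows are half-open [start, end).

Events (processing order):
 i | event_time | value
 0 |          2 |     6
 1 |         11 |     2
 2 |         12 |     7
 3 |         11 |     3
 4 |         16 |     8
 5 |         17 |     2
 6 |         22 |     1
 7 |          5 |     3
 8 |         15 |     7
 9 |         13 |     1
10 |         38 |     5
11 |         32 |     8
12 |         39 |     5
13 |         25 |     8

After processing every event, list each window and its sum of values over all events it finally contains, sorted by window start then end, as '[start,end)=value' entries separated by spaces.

i=0 t=2 v=6: → [0,8); WM=1
i=1 t=11 v=2: → [8,16); WM=10; [0,8) fires=6
i=2 t=12 v=7: → [8,16); WM=11
i=3 t=11 v=3: → [8,16); WM=11
i=4 t=16 v=8: → [16,24); WM=15
i=5 t=17 v=2: → [16,24); WM=16; [8,16) fires=12
i=6 t=22 v=1: → [16,24); WM=21
i=7 t=5 v=3: DROP (t<21-1); WM=21
i=8 t=15 v=7: DROP (t<21-1); WM=21
i=9 t=13 v=1: DROP (t<21-1); WM=21
i=10 t=38 v=5: → [32,40); WM=37; [16,24) fires=11
i=11 t=32 v=8: DROP (t<37-1); WM=37
i=12 t=39 v=5: → [32,40); WM=38
i=13 t=25 v=8: DROP (t<38-1); WM=38

[0,8)=6 [8,16)=12 [16,24)=11 [32,40)=10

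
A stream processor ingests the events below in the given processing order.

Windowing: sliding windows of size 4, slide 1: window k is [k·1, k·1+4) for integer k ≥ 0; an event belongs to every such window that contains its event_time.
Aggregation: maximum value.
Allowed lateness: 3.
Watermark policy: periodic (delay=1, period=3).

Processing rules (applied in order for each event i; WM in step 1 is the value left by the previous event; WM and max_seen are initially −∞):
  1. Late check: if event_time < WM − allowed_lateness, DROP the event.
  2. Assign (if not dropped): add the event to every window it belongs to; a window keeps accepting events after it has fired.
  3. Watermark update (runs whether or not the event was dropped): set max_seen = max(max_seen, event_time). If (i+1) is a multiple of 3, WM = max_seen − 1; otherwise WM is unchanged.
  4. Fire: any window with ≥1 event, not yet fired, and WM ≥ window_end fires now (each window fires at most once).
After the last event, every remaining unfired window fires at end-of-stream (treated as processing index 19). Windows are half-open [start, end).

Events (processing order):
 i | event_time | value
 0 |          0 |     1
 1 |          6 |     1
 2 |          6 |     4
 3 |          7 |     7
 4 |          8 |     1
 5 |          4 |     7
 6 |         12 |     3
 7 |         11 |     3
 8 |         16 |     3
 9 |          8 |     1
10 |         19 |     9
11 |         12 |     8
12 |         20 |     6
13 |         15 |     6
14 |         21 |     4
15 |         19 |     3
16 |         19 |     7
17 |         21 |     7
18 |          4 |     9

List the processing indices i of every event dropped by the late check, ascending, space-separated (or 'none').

i=0 t=0 v=1: → [0,4); WM=−∞
i=1 t=6 v=1: → [6,10),[5,9),[4,8),[3,7); WM=−∞
i=2 t=6 v=4: → [6,10),[5,9),[4,8),[3,7); WM=5; [0,4) fires=1
i=3 t=7 v=7: → [7,11),[6,10),[5,9),[4,8); WM=5
i=4 t=8 v=1: → [8,12),[7,11),[6,10),[5,9); WM=5
i=5 t=4 v=7: → [4,8),[3,7),[2,6),[1,5); WM=7; [1,5) fires=7 [2,6) fires=7 [3,7) fires=7
i=6 t=12 v=3: → [12,16),[11,15),[10,14),[9,13); WM=7
i=7 t=11 v=3: → [11,15),[10,14),[9,13),[8,12); WM=7
i=8 t=16 v=3: → [16,20),[15,19),[14,18),[13,17); WM=15; [4,8) fires=7 [5,9) fires=7 [6,10) fires=7 [7,11) fires=7 [8,12) fires=3 [9,13) fires=3 [10,14) fires=3 [11,15) fires=3
i=9 t=8 v=1: DROP (t<15-3); WM=15
i=10 t=19 v=9: → [19,23),[18,22),[17,21),[16,20); WM=15
i=11 t=12 v=8: → [12,16),[11,15),[10,14),[9,13); WM=18; [12,16) fires=8 [13,17) fires=3 [14,18) fires=3
i=12 t=20 v=6: → [20,24),[19,23),[18,22),[17,21); WM=18
i=13 t=15 v=6: → [15,19),[14,18),[13,17),[12,16); WM=18
i=14 t=21 v=4: → [21,25),[20,24),[19,23),[18,22); WM=20; [15,19) fires=6 [16,20) fires=9
i=15 t=19 v=3: → [19,23),[18,22),[17,21),[16,20); WM=20
i=16 t=19 v=7: → [19,23),[18,22),[17,21),[16,20); WM=20
i=17 t=21 v=7: → [21,25),[20,24),[19,23),[18,22); WM=20
i=18 t=4 v=9: DROP (t<20-3); WM=20

9 18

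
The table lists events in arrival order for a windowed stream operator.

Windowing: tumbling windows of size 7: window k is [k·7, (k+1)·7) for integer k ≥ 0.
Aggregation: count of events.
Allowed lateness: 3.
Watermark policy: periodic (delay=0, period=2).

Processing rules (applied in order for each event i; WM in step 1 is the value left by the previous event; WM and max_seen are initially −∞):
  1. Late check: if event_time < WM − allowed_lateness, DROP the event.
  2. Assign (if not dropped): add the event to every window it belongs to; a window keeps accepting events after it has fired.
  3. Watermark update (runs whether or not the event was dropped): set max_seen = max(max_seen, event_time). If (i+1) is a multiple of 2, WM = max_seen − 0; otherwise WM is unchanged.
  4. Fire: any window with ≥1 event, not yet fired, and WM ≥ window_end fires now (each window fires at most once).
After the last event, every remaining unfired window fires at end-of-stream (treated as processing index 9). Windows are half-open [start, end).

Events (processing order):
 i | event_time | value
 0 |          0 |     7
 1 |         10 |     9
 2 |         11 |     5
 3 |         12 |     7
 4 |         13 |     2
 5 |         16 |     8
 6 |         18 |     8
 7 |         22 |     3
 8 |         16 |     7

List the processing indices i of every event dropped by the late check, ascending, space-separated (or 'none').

i=0 t=0 v=7: → [0,7); WM=−∞
i=1 t=10 v=9: → [7,14); WM=10; [0,7) fires=1
i=2 t=11 v=5: → [7,14); WM=10
i=3 t=12 v=7: → [7,14); WM=12
i=4 t=13 v=2: → [7,14); WM=12
i=5 t=16 v=8: → [14,21); WM=16; [7,14) fires=4
i=6 t=18 v=8: → [14,21); WM=16
i=7 t=22 v=3: → [21,28); WM=22; [14,21) fires=2
i=8 t=16 v=7: DROP (t<22-3); WM=22

8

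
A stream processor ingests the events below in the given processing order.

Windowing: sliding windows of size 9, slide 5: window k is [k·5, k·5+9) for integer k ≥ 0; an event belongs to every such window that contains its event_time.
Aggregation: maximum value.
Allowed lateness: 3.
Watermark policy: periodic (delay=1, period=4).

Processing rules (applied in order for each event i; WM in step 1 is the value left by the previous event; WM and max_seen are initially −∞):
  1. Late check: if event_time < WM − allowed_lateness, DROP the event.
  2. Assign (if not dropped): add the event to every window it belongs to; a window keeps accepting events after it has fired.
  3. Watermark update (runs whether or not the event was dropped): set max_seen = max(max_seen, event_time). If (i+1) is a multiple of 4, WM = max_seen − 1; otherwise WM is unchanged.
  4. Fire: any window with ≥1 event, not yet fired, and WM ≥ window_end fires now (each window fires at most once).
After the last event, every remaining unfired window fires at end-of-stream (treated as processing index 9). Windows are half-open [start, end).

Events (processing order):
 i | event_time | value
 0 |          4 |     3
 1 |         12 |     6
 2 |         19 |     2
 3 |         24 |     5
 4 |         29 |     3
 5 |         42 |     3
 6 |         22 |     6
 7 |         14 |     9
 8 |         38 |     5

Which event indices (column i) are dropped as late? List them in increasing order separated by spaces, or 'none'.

7

i=0 t=4 v=3: → [0,9); WM=−∞
i=1 t=12 v=6: → [10,19),[5,14); WM=−∞
i=2 t=19 v=2: → [15,24); WM=−∞
i=3 t=24 v=5: → [20,29); WM=23; [0,9) fires=3 [5,14) fires=6 [10,19) fires=6
i=4 t=29 v=3: → [25,34); WM=23
i=5 t=42 v=3: → [40,49),[35,44); WM=23
i=6 t=22 v=6: → [20,29),[15,24); WM=23
i=7 t=14 v=9: DROP (t<23-3); WM=41; [15,24) fires=6 [20,29) fires=6 [25,34) fires=3
i=8 t=38 v=5: → [35,44),[30,39); WM=41; [30,39) fires=5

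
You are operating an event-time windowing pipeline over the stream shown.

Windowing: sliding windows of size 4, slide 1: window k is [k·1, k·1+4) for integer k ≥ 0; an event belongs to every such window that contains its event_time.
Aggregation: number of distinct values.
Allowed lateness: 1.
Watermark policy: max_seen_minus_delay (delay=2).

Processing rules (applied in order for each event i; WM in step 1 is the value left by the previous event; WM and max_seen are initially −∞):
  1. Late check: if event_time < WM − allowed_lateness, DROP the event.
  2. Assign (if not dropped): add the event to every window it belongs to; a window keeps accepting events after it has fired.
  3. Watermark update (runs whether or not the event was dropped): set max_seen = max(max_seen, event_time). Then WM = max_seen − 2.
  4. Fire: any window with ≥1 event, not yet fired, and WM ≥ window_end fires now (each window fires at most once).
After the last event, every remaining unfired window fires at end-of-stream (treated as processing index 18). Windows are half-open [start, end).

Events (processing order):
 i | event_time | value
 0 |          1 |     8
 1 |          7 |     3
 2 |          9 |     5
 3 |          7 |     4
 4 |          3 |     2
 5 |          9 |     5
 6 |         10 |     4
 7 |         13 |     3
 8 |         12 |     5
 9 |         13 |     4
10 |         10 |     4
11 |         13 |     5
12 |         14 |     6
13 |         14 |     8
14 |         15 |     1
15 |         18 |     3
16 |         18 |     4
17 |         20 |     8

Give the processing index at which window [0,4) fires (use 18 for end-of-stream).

1

i=0 t=1 v=8: → [1,5),[0,4); WM=-1
i=1 t=7 v=3: → [7,11),[6,10),[5,9),[4,8); WM=5; [0,4) fires=1 [1,5) fires=1
i=2 t=9 v=5: → [9,13),[8,12),[7,11),[6,10); WM=7
i=3 t=7 v=4: → [7,11),[6,10),[5,9),[4,8); WM=7
i=4 t=3 v=2: DROP (t<7-1); WM=7
i=5 t=9 v=5: → [9,13),[8,12),[7,11),[6,10); WM=7
i=6 t=10 v=4: → [10,14),[9,13),[8,12),[7,11); WM=8; [4,8) fires=2
i=7 t=13 v=3: → [13,17),[12,16),[11,15),[10,14); WM=11; [5,9) fires=2 [6,10) fires=3 [7,11) fires=3
i=8 t=12 v=5: → [12,16),[11,15),[10,14),[9,13); WM=11
i=9 t=13 v=4: → [13,17),[12,16),[11,15),[10,14); WM=11
i=10 t=10 v=4: → [10,14),[9,13),[8,12),[7,11); WM=11
i=11 t=13 v=5: → [13,17),[12,16),[11,15),[10,14); WM=11
i=12 t=14 v=6: → [14,18),[13,17),[12,16),[11,15); WM=12; [8,12) fires=2
i=13 t=14 v=8: → [14,18),[13,17),[12,16),[11,15); WM=12
i=14 t=15 v=1: → [15,19),[14,18),[13,17),[12,16); WM=13; [9,13) fires=2
i=15 t=18 v=3: → [18,22),[17,21),[16,20),[15,19); WM=16; [10,14) fires=3 [11,15) fires=5 [12,16) fires=6
i=16 t=18 v=4: → [18,22),[17,21),[16,20),[15,19); WM=16
i=17 t=20 v=8: → [20,24),[19,23),[18,22),[17,21); WM=18; [13,17) fires=6 [14,18) fires=3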